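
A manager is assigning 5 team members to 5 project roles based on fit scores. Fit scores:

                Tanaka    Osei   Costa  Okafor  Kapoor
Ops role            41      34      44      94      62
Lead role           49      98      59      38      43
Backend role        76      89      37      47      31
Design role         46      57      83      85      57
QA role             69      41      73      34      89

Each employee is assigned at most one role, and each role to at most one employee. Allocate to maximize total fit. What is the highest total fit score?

Max total: 440 pts

Optimal: Tanaka→Backend role (76 pts), Osei→Lead role (98 pts), Costa→Design role (83 pts), Okafor→Ops role (94 pts), Kapoor→QA role (89 pts) — total 76+98+83+94+89 = 440 pts.
Swapping Costa↔Kapoor (Costa→QA role 73 pts, Kapoor→Design role 57 pts) loses 42.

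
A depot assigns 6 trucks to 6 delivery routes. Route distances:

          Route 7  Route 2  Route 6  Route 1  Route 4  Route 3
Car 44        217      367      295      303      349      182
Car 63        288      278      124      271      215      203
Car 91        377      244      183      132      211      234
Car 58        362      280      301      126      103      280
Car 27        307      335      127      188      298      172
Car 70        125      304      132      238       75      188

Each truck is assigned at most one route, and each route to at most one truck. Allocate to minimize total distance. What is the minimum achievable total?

Optimal: Car 44→Route 3 (182 km), Car 63→Route 2 (278 km), Car 91→Route 1 (132 km), Car 58→Route 4 (103 km), Car 27→Route 6 (127 km), Car 70→Route 7 (125 km) — total 182+278+132+103+127+125 = 947 km.
Min-entry greedy (repeatedly take the single cheapest remaining cell) gives 958 km, worse by 11.
Swapping Car 70↔Car 91 (Car 70→Route 1 238 km, Car 91→Route 7 377 km) adds 358.

Min total: 947 km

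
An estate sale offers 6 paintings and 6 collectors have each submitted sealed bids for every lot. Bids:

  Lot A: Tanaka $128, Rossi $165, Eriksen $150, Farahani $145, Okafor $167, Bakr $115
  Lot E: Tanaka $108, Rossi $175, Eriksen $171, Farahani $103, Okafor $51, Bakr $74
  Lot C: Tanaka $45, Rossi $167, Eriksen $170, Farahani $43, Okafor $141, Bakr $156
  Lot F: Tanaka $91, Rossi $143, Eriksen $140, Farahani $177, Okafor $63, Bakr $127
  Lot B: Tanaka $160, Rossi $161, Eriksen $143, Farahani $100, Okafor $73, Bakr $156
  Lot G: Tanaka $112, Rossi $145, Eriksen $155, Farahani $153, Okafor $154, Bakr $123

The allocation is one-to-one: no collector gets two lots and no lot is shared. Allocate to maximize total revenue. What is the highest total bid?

Maximum total: $990

Optimal: Tanaka→Lot B ($160), Rossi→Lot E ($175), Eriksen→Lot G ($155), Farahani→Lot F ($177), Okafor→Lot A ($167), Bakr→Lot C ($156) — total 160+175+155+177+167+156 = $990.
Row-greedy (each collector in turn takes its best remaining lot) gives $972, worse by 18.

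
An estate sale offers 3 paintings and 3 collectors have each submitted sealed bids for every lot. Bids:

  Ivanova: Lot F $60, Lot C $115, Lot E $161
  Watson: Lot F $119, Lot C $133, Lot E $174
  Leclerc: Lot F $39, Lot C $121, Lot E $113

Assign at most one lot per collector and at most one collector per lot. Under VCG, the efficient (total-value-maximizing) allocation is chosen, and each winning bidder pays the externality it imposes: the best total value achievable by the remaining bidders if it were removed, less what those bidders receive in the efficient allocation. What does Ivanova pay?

Ivanova pays $55.

Efficient allocation: Ivanova→Lot E ($161), Watson→Lot F ($119), Leclerc→Lot C ($121); total welfare W = $401.
Ivanova receives Lot E at value $161, so the others get W − 161 = $240.
Without Ivanova: best allocation of the remaining 2 bidders over all 3 lots is Watson→Lot E ($174), Leclerc→Lot C ($121), total $295.
VCG payment = (others' best without Ivanova) − (others' welfare with Ivanova) = 295 − 240 = $55.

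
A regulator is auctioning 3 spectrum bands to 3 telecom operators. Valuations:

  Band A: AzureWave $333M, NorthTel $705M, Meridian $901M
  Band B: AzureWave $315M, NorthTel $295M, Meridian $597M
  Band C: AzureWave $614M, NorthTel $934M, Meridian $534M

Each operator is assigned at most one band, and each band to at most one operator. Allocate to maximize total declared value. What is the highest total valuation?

Maximum total: $2150M

This is a one-to-one assignment (maximum-weight bipartite matching).
Optimal: AzureWave→Band B ($315M), NorthTel→Band C ($934M), Meridian→Band A ($901M) — total 315+934+901 = $2150M.
Row-greedy (each operator in turn takes its best remaining band) gives $1916M, worse by 234.
Next-best assignment: AzureWave→Band C, NorthTel→Band A, Meridian→Band B = $1916M.
No other one-to-one assignment exceeds $2150M.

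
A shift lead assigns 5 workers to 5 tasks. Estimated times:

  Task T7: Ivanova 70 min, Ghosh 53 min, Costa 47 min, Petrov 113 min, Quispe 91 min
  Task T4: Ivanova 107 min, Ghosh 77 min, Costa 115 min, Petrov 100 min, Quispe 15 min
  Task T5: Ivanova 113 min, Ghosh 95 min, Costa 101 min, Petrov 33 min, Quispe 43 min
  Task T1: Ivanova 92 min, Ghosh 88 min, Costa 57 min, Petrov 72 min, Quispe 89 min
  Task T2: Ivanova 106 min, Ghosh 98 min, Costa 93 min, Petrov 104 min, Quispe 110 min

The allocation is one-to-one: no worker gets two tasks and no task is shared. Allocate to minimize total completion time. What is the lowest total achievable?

Minimum total: 264 min

Optimal: Ivanova→Task T2 (106 min), Ghosh→Task T7 (53 min), Costa→Task T1 (57 min), Petrov→Task T5 (33 min), Quispe→Task T4 (15 min) — total 106+53+57+33+15 = 264 min.
Row-greedy (each worker in turn takes its cheapest remaining task) gives 347 min, worse by 83.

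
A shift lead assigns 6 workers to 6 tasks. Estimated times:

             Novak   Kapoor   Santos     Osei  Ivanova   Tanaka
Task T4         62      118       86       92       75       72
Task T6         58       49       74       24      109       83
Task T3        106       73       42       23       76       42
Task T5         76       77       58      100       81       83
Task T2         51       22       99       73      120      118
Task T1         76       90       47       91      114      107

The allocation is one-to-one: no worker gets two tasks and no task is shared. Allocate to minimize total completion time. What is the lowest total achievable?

Minimum total: 278 min

This is the linear assignment problem.
Optimal: Novak→Task T4 (62 min), Kapoor→Task T2 (22 min), Santos→Task T1 (47 min), Osei→Task T6 (24 min), Ivanova→Task T5 (81 min), Tanaka→Task T3 (42 min) — total 62+22+47+24+81+42 = 278 min.
Column-greedy (each task in turn goes to its cheapest remaining worker) gives 437 min, worse by 159.
Next-best assignment: Novak→Task T5, Kapoor→Task T2, Santos→Task T1, Osei→Task T6, Ivanova→Task T4, Tanaka→Task T3 = 286 min.
Checked against all permutations: 278 min is optimal.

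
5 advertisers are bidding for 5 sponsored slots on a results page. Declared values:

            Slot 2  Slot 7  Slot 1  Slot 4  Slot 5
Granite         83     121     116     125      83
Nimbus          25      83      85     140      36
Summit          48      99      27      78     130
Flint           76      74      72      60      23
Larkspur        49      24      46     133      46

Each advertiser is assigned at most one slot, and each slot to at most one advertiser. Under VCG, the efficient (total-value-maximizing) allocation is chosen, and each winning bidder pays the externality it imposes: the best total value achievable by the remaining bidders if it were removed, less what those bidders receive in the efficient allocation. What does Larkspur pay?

Efficient allocation: Granite→Slot 7 ($121), Nimbus→Slot 1 ($85), Summit→Slot 5 ($130), Flint→Slot 2 ($76), Larkspur→Slot 4 ($133); total welfare W = $545.
Larkspur receives Slot 4 at value $133, so the others get W − 133 = $412.
Without Larkspur: best allocation of the remaining 4 bidders over all 5 slots is Granite→Slot 7 ($121), Nimbus→Slot 4 ($140), Summit→Slot 5 ($130), Flint→Slot 2 ($76), total $467.
VCG payment = (others' best without Larkspur) − (others' welfare with Larkspur) = 467 − 412 = $55.

Larkspur pays $55.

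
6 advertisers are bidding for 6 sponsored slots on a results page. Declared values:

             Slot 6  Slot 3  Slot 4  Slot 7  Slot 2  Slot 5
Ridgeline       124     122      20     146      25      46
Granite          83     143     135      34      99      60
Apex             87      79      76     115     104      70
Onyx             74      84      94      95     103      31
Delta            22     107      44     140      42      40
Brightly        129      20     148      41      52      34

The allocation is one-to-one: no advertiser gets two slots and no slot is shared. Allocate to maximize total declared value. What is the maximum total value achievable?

Max total: $728

Treat this as an assignment problem: match each advertiser to one slot.
Optimal: Ridgeline→Slot 6 ($124), Granite→Slot 3 ($143), Apex→Slot 5 ($70), Onyx→Slot 2 ($103), Delta→Slot 7 ($140), Brightly→Slot 4 ($148) — total 124+143+70+103+140+148 = $728.
Max-entry greedy (repeatedly take the single best remaining cell) gives $655, worse by 73.
Next-best assignment: Ridgeline→Slot 3, Granite→Slot 4, Apex→Slot 5, Onyx→Slot 2, Delta→Slot 7, Brightly→Slot 6 = $699.
Swapping Onyx↔Granite (Onyx→Slot 3 $84, Granite→Slot 2 $99) loses 63.
No other one-to-one assignment exceeds $728.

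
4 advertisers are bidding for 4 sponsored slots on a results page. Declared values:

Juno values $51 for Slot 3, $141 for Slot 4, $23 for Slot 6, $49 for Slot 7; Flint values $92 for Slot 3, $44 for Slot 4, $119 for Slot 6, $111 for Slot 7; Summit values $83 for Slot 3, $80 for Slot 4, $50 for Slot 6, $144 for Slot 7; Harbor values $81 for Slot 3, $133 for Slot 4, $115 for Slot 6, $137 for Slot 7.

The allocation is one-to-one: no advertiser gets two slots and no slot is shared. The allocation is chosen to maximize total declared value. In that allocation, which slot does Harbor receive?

Harbor receives Slot 6.

Optimal: Juno→Slot 4 ($141), Flint→Slot 3 ($92), Summit→Slot 7 ($144), Harbor→Slot 6 ($115) — total 141+92+144+115 = $492.
Max-entry greedy (repeatedly take the single best remaining cell) gives $485, worse by 7.
Harbor's own top slot is Slot 7 ($137), but forcing Harbor→Slot 7 and reassigning the rest optimally gives only $480 — worse by 12.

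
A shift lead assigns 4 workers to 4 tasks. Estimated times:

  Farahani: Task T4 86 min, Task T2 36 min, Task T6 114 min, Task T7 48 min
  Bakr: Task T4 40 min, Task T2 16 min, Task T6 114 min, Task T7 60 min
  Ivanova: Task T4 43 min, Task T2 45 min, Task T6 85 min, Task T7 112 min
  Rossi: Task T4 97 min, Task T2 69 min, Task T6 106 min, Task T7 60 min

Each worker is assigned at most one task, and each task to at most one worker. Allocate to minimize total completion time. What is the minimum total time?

Optimal: Farahani→Task T7 (48 min), Bakr→Task T2 (16 min), Ivanova→Task T4 (43 min), Rossi→Task T6 (106 min) — total 48+16+43+106 = 213 min.
Row-greedy (each worker in turn takes its cheapest remaining task) gives 221 min, worse by 8.
Next-best assignment: Farahani→Task T2, Bakr→Task T4, Ivanova→Task T6, Rossi→Task T7 = 221 min.
Every other assignment is strictly worse.

Min total: 213 min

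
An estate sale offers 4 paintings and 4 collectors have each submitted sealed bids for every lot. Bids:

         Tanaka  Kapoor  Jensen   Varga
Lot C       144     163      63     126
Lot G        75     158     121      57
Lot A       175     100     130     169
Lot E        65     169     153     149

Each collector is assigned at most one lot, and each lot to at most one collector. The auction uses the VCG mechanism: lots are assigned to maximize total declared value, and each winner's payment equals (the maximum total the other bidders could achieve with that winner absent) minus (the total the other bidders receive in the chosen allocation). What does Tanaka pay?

Tanaka pays $5.

Efficient allocation: Tanaka→Lot C ($144), Kapoor→Lot G ($158), Jensen→Lot E ($153), Varga→Lot A ($169); total welfare W = $624.
Tanaka receives Lot C at value $144, so the others get W − 144 = $480.
Without Tanaka: best allocation of the remaining 3 bidders over all 4 lots is Kapoor→Lot C ($163), Jensen→Lot E ($153), Varga→Lot A ($169), total $485.
VCG payment = (others' best without Tanaka) − (others' welfare with Tanaka) = 485 − 480 = $5.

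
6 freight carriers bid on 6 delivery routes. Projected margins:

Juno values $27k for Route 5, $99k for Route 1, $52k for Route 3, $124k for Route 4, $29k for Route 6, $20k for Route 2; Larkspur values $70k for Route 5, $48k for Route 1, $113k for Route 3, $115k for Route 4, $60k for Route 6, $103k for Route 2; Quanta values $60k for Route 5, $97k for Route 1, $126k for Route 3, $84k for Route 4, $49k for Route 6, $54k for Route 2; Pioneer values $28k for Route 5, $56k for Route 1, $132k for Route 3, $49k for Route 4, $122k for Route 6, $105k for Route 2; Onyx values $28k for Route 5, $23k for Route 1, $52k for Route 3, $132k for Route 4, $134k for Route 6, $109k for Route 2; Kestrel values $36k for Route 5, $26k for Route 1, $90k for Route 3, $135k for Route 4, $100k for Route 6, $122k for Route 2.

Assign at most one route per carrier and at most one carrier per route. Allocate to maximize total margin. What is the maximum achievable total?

Optimal: Juno→Route 4 ($124k), Larkspur→Route 5 ($70k), Quanta→Route 1 ($97k), Pioneer→Route 3 ($132k), Onyx→Route 6 ($134k), Kestrel→Route 2 ($122k) — total 124+70+97+132+134+122 = $679k.
Max-entry greedy (repeatedly take the single best remaining cell) gives $663k, worse by 16.

Maximum total: $679k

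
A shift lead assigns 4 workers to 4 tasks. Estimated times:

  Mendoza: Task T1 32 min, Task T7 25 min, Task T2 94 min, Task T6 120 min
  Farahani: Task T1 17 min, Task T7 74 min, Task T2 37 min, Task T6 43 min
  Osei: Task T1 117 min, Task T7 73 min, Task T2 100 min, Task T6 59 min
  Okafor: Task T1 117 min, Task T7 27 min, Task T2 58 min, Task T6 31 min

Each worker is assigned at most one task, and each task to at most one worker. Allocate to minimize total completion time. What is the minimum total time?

Treat this as an assignment problem: match each worker to one task.
Optimal: Mendoza→Task T1 (32 min), Farahani→Task T2 (37 min), Osei→Task T6 (59 min), Okafor→Task T7 (27 min) — total 32+37+59+27 = 155 min.
Row-greedy (each worker in turn takes its cheapest remaining task) gives 159 min, worse by 4.
Next-best assignment: Mendoza→Task T7, Farahani→Task T1, Osei→Task T6, Okafor→Task T2 = 159 min.

Min total: 155 min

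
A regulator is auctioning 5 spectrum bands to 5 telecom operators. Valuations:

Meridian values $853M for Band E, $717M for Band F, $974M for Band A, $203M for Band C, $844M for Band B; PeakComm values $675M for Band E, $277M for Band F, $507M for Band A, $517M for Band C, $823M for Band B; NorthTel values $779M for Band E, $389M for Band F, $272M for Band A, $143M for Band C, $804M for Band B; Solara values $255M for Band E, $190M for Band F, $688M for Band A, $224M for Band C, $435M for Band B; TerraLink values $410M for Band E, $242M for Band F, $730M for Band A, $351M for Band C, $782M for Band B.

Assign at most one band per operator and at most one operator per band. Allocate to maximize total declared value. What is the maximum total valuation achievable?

Treat this as an assignment problem: match each operator to one band.
Optimal: Meridian→Band F ($717M), PeakComm→Band C ($517M), NorthTel→Band E ($779M), Solara→Band A ($688M), TerraLink→Band B ($782M) — total 717+517+779+688+782 = $3483M.
Next-best assignment: Meridian→Band F, PeakComm→Band B, NorthTel→Band E, Solara→Band A, TerraLink→Band C = $3358M.
Swapping NorthTel↔TerraLink (NorthTel→Band B $804M, TerraLink→Band E $410M) loses 347.

Maximum total: $3483M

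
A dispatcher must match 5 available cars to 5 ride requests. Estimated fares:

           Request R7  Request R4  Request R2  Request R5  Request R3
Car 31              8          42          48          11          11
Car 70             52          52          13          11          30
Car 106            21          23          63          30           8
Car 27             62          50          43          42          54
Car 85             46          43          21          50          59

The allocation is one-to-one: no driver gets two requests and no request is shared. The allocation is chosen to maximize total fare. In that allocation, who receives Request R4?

Car 31 receives Request R4.

Optimal: Car 31→Request R4 ($42), Car 70→Request R7 ($52), Car 106→Request R2 ($63), Car 27→Request R3 ($54), Car 85→Request R5 ($50) — total 42+52+63+54+50 = $261.
Max-entry greedy (repeatedly take the single best remaining cell) gives $247, worse by 14.
Next-best assignment: Car 31→Request R4, Car 70→Request R7, Car 106→Request R2, Car 27→Request R5, Car 85→Request R3 = $258.
Swapping Car 70↔Car 27 (Car 70→Request R3 $30, Car 27→Request R7 $62) loses 14.
Car 31's own top request is Request R2 ($48), but forcing Car 31→Request R2 and reassigning the rest optimally gives only $251 — worse by 10.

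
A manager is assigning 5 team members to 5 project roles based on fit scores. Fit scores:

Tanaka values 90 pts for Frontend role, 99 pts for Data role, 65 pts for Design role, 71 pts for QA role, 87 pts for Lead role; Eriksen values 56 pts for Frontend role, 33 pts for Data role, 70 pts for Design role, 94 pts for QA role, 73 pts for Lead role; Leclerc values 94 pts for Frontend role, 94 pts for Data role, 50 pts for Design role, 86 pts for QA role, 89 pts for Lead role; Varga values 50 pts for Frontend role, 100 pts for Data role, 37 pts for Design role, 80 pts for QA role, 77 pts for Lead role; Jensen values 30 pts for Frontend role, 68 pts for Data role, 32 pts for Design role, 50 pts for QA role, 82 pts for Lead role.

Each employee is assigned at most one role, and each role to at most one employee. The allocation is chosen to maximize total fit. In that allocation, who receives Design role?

Treat this as an assignment problem: match each employee to one role.
Optimal: Tanaka→Design role (65 pts), Eriksen→QA role (94 pts), Leclerc→Frontend role (94 pts), Varga→Data role (100 pts), Jensen→Lead role (82 pts) — total 65+94+94+100+82 = 435 pts.
Max-entry greedy (repeatedly take the single best remaining cell) gives 407 pts, worse by 28.
Next-best assignment: Tanaka→Frontend role, Eriksen→Design role, Leclerc→QA role, Varga→Data role, Jensen→Lead role = 428 pts.
No other one-to-one assignment exceeds 435 pts.
Tanaka's own top role is Data role (99 pts), but forcing Tanaka→Data role and reassigning the rest optimally gives only 425 pts — worse by 10.

Tanaka receives Design role.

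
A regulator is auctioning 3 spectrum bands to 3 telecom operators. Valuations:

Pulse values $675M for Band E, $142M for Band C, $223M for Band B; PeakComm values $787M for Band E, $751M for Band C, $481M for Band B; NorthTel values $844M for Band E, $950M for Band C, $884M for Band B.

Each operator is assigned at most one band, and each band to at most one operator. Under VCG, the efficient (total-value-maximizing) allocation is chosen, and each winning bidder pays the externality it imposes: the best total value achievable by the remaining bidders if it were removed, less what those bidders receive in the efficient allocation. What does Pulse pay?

Pulse pays $102M.

Efficient allocation: Pulse→Band E ($675M), PeakComm→Band C ($751M), NorthTel→Band B ($884M); total welfare W = $2310M.
Pulse receives Band E at value $675M, so the others get W − 675 = $1635M.
Without Pulse: best allocation of the remaining 2 bidders over all 3 bands is PeakComm→Band E ($787M), NorthTel→Band C ($950M), total $1737M.
VCG payment = (others' best without Pulse) − (others' welfare with Pulse) = 1737 − 1635 = $102M.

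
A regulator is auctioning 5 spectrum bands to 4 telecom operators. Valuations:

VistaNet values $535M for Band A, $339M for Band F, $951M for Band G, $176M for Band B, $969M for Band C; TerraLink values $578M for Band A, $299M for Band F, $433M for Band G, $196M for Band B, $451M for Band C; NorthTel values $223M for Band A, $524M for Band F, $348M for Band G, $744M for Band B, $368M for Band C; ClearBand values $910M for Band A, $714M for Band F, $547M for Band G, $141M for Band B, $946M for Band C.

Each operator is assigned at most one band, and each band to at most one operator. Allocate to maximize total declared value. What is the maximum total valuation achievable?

This is the linear assignment problem.
Optimal: VistaNet→Band G ($951M), TerraLink→Band A ($578M), NorthTel→Band B ($744M), ClearBand→Band C ($946M) — total 951+578+744+946 = $3219M.
Row-greedy (each operator in turn takes its best remaining band) gives $3005M, worse by 214.
Next-best assignment: VistaNet→Band G, TerraLink→Band C, NorthTel→Band B, ClearBand→Band A = $3056M.
Swapping VistaNet↔ClearBand (VistaNet→Band C $969M, ClearBand→Band G $547M) loses 381.
No other one-to-one assignment exceeds $3219M.

Maximum total: $3219M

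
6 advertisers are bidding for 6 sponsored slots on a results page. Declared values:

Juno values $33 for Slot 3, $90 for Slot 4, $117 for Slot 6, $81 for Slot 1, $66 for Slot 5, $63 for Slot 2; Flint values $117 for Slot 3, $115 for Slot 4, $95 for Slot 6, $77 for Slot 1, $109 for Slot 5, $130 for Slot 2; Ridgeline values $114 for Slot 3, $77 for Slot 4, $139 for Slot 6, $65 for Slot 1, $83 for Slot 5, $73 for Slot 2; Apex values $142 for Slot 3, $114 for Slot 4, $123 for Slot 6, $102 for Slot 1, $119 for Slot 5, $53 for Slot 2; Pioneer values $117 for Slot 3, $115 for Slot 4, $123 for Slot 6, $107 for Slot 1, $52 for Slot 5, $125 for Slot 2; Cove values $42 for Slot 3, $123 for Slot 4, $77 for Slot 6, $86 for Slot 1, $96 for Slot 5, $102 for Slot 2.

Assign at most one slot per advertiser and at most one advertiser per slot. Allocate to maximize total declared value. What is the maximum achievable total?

Max total: $719

Optimal: Juno→Slot 1 ($81), Flint→Slot 5 ($109), Ridgeline→Slot 6 ($139), Apex→Slot 3 ($142), Pioneer→Slot 2 ($125), Cove→Slot 4 ($123) — total 81+109+139+142+125+123 = $719.
Column-greedy (each slot in turn goes to its best remaining advertiser) gives $683, worse by 36.
Next-best assignment: Juno→Slot 6, Flint→Slot 2, Ridgeline→Slot 3, Apex→Slot 5, Pioneer→Slot 1, Cove→Slot 4 = $710.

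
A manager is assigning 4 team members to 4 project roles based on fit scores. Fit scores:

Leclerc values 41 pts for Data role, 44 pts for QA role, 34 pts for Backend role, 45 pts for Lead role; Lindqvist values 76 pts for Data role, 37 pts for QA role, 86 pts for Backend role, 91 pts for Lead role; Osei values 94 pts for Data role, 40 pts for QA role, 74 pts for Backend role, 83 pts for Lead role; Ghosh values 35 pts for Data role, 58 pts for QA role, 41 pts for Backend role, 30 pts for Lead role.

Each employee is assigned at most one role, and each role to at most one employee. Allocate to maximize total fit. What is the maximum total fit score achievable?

This is the linear assignment problem.
Optimal: Leclerc→Lead role (45 pts), Lindqvist→Backend role (86 pts), Osei→Data role (94 pts), Ghosh→QA role (58 pts) — total 45+86+94+58 = 283 pts.
Max-entry greedy (repeatedly take the single best remaining cell) gives 277 pts, worse by 6.
Next-best assignment: Leclerc→Backend role, Lindqvist→Lead role, Osei→Data role, Ghosh→QA role = 277 pts.

Max total: 283 pts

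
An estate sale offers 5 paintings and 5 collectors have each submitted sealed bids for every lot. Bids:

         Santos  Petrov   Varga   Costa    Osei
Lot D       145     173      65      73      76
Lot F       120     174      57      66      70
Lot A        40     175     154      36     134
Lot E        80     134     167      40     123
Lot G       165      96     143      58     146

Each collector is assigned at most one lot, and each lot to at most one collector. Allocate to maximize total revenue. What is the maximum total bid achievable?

Maximum total: $713

This is the linear assignment problem.
Optimal: Santos→Lot G ($165), Petrov→Lot F ($174), Varga→Lot E ($167), Costa→Lot D ($73), Osei→Lot A ($134) — total 165+174+167+73+134 = $713.
Max-entry greedy (repeatedly take the single best remaining cell) gives $649, worse by 64.
Next-best assignment: Santos→Lot G, Petrov→Lot D, Varga→Lot E, Costa→Lot F, Osei→Lot A = $705.
Checked against all permutations: $713 is optimal.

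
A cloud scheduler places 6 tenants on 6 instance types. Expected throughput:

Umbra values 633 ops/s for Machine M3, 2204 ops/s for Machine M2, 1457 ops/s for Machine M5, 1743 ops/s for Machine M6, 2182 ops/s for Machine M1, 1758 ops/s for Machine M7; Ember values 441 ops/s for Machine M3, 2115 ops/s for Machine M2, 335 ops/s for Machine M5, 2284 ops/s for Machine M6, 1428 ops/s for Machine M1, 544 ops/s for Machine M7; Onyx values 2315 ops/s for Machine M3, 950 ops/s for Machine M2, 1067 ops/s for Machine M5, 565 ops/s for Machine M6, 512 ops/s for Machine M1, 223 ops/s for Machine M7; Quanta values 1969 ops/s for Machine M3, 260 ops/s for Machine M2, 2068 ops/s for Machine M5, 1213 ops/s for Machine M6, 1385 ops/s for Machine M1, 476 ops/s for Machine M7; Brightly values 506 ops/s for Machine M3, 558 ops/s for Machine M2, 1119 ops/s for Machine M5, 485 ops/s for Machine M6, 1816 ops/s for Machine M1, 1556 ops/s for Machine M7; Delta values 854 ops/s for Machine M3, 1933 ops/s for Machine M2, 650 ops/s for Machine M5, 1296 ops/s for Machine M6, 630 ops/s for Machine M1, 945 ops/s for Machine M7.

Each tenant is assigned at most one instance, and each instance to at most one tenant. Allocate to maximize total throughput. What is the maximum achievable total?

Maximum total: 12338 ops/s

Optimal: Umbra→Machine M1 (2182 ops/s), Ember→Machine M6 (2284 ops/s), Onyx→Machine M3 (2315 ops/s), Quanta→Machine M5 (2068 ops/s), Brightly→Machine M7 (1556 ops/s), Delta→Machine M2 (1933 ops/s) — total 2182+2284+2315+2068+1556+1933 = 12338 ops/s.
Row-greedy (each tenant in turn takes its best remaining instance) gives 11632 ops/s, worse by 706.
Next-best assignment: Umbra→Machine M7, Ember→Machine M6, Onyx→Machine M3, Quanta→Machine M5, Brightly→Machine M1, Delta→Machine M2 = 12174 ops/s.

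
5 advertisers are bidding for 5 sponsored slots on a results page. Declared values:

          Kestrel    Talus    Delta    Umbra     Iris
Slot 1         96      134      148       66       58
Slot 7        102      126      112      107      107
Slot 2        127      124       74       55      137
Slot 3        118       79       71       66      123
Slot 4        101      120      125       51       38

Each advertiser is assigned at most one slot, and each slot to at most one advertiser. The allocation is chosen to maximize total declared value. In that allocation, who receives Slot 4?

This is the linear assignment problem.
Optimal: Kestrel→Slot 3 ($118), Talus→Slot 4 ($120), Delta→Slot 1 ($148), Umbra→Slot 7 ($107), Iris→Slot 2 ($137) — total 118+120+148+107+137 = $630.
Column-greedy (each slot in turn goes to its best remaining advertiser) gives $580, worse by 50.
Next-best assignment: Kestrel→Slot 2, Talus→Slot 4, Delta→Slot 1, Umbra→Slot 7, Iris→Slot 3 = $625.
Checked against all permutations: $630 is optimal.
Talus's own top slot is Slot 1 ($134), but forcing Talus→Slot 1 and reassigning the rest optimally gives only $621 — worse by 9.

Talus receives Slot 4.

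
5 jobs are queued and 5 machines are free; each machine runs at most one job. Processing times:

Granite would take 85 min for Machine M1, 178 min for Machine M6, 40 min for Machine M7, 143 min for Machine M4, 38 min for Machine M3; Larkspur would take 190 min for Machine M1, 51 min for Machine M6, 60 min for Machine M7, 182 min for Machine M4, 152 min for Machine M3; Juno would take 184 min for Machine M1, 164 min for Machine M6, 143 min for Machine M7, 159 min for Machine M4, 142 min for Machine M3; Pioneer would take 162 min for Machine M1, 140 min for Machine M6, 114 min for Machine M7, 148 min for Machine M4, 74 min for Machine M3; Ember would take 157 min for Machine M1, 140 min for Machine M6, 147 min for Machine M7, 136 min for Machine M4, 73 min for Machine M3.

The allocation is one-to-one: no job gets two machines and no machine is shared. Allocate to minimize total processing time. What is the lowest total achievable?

Optimal: Granite→Machine M7 (40 min), Larkspur→Machine M6 (51 min), Juno→Machine M4 (159 min), Pioneer→Machine M3 (74 min), Ember→Machine M1 (157 min) — total 40+51+159+74+157 = 481 min.

Minimum total: 481 min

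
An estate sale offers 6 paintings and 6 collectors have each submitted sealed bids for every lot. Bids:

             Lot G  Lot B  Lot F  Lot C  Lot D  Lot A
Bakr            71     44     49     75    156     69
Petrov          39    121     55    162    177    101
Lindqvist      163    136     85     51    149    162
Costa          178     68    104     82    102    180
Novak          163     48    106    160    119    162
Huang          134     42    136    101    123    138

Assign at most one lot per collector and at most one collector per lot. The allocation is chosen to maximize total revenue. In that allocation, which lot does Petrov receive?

Optimal: Bakr→Lot D ($156), Petrov→Lot C ($162), Lindqvist→Lot B ($136), Costa→Lot A ($180), Novak→Lot G ($163), Huang→Lot F ($136) — total 156+162+136+180+163+136 = $933.
Max-entry greedy (repeatedly take the single best remaining cell) gives $860, worse by 73.
Swapping Bakr↔Costa (Bakr→Lot A $69, Costa→Lot D $102) loses 165.
Checked against all permutations: $933 is optimal.
Petrov's own top lot is Lot D ($177), but forcing Petrov→Lot D and reassigning the rest optimally gives only $867 — worse by 66.

Petrov receives Lot C.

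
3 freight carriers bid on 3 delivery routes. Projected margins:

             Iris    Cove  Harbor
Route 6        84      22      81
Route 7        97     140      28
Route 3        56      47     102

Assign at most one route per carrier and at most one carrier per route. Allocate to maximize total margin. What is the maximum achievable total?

Maximum total: $326k

Optimal: Iris→Route 6 ($84k), Cove→Route 7 ($140k), Harbor→Route 3 ($102k) — total 84+140+102 = $326k.
Row-greedy (each carrier in turn takes its best remaining route) gives $225k, worse by 101.
Next-best assignment: Iris→Route 3, Cove→Route 7, Harbor→Route 6 = $277k.
Swapping Harbor↔Iris (Harbor→Route 6 $81k, Iris→Route 3 $56k) loses 49.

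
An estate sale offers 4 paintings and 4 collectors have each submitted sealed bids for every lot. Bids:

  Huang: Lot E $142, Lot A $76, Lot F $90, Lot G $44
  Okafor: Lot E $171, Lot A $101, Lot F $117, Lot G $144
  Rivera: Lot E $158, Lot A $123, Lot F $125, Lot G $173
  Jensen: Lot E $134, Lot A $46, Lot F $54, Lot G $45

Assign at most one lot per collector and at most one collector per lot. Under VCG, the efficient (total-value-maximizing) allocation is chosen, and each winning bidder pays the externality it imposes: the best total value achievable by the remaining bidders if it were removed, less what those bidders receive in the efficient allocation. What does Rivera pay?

Rivera pays $41.

Efficient allocation: Huang→Lot A ($76), Okafor→Lot F ($117), Rivera→Lot G ($173), Jensen→Lot E ($134); total welfare W = $500.
Rivera receives Lot G at value $173, so the others get W − 173 = $327.
Without Rivera: best allocation of the remaining 3 bidders over all 4 lots is Huang→Lot F ($90), Okafor→Lot G ($144), Jensen→Lot E ($134), total $368.
VCG payment = (others' best without Rivera) − (others' welfare with Rivera) = 368 − 327 = $41.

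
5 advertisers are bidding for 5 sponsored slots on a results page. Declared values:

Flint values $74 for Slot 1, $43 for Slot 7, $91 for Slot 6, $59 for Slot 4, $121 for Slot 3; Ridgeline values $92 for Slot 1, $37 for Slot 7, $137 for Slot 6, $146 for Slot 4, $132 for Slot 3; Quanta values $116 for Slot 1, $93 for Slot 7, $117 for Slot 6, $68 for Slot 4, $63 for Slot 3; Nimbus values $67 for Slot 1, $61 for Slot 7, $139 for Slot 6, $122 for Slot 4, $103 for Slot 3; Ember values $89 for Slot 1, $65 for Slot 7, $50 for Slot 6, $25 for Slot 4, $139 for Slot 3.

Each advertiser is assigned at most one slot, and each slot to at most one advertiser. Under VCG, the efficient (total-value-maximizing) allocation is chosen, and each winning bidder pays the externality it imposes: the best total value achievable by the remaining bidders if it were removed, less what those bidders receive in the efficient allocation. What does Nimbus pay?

Efficient allocation: Flint→Slot 1 ($74), Ridgeline→Slot 4 ($146), Quanta→Slot 7 ($93), Nimbus→Slot 6 ($139), Ember→Slot 3 ($139); total welfare W = $591.
Nimbus receives Slot 6 at value $139, so the others get W − 139 = $452.
Without Nimbus: best allocation of the remaining 4 bidders over all 5 slots is Flint→Slot 6 ($91), Ridgeline→Slot 4 ($146), Quanta→Slot 1 ($116), Ember→Slot 3 ($139), total $492.
VCG payment = (others' best without Nimbus) − (others' welfare with Nimbus) = 492 − 452 = $40.

Nimbus pays $40.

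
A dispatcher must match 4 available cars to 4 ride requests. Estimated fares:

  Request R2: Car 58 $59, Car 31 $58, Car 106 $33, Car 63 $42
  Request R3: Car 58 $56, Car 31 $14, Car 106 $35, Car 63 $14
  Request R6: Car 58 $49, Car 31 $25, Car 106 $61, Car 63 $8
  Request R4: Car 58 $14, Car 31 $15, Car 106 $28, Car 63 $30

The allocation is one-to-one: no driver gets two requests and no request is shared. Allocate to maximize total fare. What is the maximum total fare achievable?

This is a one-to-one assignment (maximum-weight bipartite matching).
Optimal: Car 58→Request R3 ($56), Car 31→Request R2 ($58), Car 106→Request R6 ($61), Car 63→Request R4 ($30) — total 56+58+61+30 = $205.
Column-greedy (each request in turn goes to its best remaining driver) gives $149, worse by 56.
Swapping Car 31↔Car 106 (Car 31→Request R6 $25, Car 106→Request R2 $33) loses 61.

Max total: $205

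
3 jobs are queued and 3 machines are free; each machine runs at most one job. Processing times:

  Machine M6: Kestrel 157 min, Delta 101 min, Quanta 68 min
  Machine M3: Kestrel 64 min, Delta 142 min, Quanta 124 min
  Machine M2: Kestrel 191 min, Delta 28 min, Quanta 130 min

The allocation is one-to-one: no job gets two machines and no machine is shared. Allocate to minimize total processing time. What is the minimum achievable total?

Optimal: Kestrel→Machine M3 (64 min), Delta→Machine M2 (28 min), Quanta→Machine M6 (68 min) — total 64+28+68 = 160 min.
Next-best assignment: Kestrel→Machine M3, Delta→Machine M6, Quanta→Machine M2 = 295 min.

Minimum total: 160 min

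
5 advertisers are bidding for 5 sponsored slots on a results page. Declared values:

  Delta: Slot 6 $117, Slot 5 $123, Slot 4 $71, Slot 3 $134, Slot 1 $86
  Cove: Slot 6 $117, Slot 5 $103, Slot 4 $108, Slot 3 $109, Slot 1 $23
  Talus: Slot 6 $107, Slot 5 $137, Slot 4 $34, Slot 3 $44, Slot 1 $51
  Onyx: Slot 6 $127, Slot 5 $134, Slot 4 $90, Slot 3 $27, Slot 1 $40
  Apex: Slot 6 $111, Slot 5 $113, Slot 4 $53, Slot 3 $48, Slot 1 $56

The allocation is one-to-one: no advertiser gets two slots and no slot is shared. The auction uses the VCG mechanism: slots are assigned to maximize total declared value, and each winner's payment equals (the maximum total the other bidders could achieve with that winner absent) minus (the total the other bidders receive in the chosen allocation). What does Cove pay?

Cove pays $18.

Efficient allocation: Delta→Slot 3 ($134), Cove→Slot 4 ($108), Talus→Slot 5 ($137), Onyx→Slot 6 ($127), Apex→Slot 1 ($56); total welfare W = $562.
Cove receives Slot 4 at value $108, so the others get W − 108 = $454.
Without Cove: best allocation of the remaining 4 bidders over all 5 slots is Delta→Slot 3 ($134), Talus→Slot 5 ($137), Onyx→Slot 4 ($90), Apex→Slot 6 ($111), total $472.
VCG payment = (others' best without Cove) − (others' welfare with Cove) = 472 − 454 = $18.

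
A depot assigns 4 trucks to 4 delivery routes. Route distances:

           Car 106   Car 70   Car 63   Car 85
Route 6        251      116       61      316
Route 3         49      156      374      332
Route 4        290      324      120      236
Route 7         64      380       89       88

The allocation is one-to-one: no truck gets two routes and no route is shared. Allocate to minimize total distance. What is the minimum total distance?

Min total: 373 km

Optimal: Car 106→Route 3 (49 km), Car 70→Route 6 (116 km), Car 63→Route 4 (120 km), Car 85→Route 7 (88 km) — total 49+116+120+88 = 373 km.
Next-best assignment: Car 106→Route 3, Car 70→Route 6, Car 63→Route 7, Car 85→Route 4 = 490 km.
Swapping Car 85↔Car 70 (Car 85→Route 6 316 km, Car 70→Route 7 380 km) adds 492.
No other one-to-one assignment undercuts 373 km.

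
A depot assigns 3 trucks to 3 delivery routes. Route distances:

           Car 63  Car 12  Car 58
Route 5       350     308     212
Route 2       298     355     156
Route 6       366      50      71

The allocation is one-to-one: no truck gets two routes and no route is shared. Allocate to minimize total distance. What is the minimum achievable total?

Min total: 556 km

This is a one-to-one assignment (minimum-cost bipartite matching).
Optimal: Car 63→Route 5 (350 km), Car 12→Route 6 (50 km), Car 58→Route 2 (156 km) — total 350+50+156 = 556 km.
Row-greedy (each truck in turn takes its cheapest remaining route) gives 560 km, worse by 4.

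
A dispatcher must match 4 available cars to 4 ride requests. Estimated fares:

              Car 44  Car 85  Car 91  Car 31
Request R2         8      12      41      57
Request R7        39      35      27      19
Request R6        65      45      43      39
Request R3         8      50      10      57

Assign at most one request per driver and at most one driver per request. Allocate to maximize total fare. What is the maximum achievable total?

This is a one-to-one assignment (maximum-weight bipartite matching).
Optimal: Car 44→Request R6 ($65), Car 85→Request R3 ($50), Car 91→Request R7 ($27), Car 31→Request R2 ($57) — total 65+50+27+57 = $199.
Row-greedy (each driver in turn takes its best remaining request) gives $175, worse by 24.
Next-best assignment: Car 44→Request R6, Car 85→Request R7, Car 91→Request R2, Car 31→Request R3 = $198.
Every other assignment is strictly worse.

Maximum total: $199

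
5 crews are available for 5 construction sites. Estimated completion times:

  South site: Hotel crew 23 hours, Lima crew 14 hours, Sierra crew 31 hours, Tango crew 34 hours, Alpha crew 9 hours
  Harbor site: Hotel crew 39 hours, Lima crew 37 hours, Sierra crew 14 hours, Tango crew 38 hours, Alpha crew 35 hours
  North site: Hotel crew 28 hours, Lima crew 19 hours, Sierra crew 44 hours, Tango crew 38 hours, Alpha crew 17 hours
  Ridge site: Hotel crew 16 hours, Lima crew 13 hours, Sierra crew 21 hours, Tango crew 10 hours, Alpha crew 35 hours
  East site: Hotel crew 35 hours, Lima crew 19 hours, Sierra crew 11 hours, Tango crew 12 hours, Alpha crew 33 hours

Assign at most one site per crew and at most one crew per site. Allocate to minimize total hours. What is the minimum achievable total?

Minimum total: 70 hours

Optimal: Hotel crew→Ridge site (16 hours), Lima crew→North site (19 hours), Sierra crew→Harbor site (14 hours), Tango crew→East site (12 hours), Alpha crew→South site (9 hours) — total 16+19+14+12+9 = 70 hours.
Column-greedy (each site in turn goes to its cheapest remaining crew) gives 87 hours, worse by 17.
Every other assignment is strictly worse.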